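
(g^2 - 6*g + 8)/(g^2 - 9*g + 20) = (g - 2)/(g - 5)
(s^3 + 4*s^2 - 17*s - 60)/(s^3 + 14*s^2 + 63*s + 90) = (s - 4)/(s + 6)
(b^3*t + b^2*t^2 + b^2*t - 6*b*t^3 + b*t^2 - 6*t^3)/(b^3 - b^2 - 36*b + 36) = t*(b^3 + b^2*t + b^2 - 6*b*t^2 + b*t - 6*t^2)/(b^3 - b^2 - 36*b + 36)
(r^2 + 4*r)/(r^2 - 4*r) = (r + 4)/(r - 4)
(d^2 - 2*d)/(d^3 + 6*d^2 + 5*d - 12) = d*(d - 2)/(d^3 + 6*d^2 + 5*d - 12)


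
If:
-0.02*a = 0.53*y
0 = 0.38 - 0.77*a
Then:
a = 0.49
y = -0.02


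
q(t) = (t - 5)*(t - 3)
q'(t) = 2*t - 8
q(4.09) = -0.99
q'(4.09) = 0.18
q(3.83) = -0.97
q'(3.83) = -0.34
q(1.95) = 3.20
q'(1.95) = -4.10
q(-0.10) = 15.81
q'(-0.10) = -8.20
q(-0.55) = 19.70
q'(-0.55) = -9.10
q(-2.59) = 42.43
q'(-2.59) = -13.18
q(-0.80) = 22.04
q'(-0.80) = -9.60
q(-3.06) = 48.84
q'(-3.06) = -14.12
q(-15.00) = 360.00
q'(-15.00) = -38.00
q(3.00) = 0.00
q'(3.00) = -2.00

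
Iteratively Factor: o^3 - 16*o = (o + 4)*(o^2 - 4*o) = (o - 4)*(o + 4)*(o)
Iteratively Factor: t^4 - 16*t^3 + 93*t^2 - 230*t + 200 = (t - 2)*(t^3 - 14*t^2 + 65*t - 100) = (t - 5)*(t - 2)*(t^2 - 9*t + 20) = (t - 5)*(t - 4)*(t - 2)*(t - 5)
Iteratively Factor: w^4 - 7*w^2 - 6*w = (w - 3)*(w^3 + 3*w^2 + 2*w) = w*(w - 3)*(w^2 + 3*w + 2) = w*(w - 3)*(w + 2)*(w + 1)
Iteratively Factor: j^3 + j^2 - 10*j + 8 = (j - 1)*(j^2 + 2*j - 8) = (j - 1)*(j + 4)*(j - 2)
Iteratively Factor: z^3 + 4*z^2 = (z)*(z^2 + 4*z) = z*(z + 4)*(z)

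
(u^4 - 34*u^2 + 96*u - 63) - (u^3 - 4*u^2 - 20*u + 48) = u^4 - u^3 - 30*u^2 + 116*u - 111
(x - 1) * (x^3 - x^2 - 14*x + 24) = x^4 - 2*x^3 - 13*x^2 + 38*x - 24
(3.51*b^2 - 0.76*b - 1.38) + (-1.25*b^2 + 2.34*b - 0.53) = 2.26*b^2 + 1.58*b - 1.91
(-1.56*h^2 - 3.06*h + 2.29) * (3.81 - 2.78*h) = 4.3368*h^3 + 2.5632*h^2 - 18.0248*h + 8.7249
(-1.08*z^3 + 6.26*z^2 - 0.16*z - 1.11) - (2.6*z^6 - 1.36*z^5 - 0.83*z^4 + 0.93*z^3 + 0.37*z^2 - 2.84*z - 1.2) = -2.6*z^6 + 1.36*z^5 + 0.83*z^4 - 2.01*z^3 + 5.89*z^2 + 2.68*z + 0.0899999999999999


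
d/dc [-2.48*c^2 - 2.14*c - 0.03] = -4.96*c - 2.14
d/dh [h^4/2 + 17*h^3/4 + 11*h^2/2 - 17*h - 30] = 2*h^3 + 51*h^2/4 + 11*h - 17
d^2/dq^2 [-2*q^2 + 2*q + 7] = -4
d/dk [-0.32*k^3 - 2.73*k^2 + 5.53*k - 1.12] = -0.96*k^2 - 5.46*k + 5.53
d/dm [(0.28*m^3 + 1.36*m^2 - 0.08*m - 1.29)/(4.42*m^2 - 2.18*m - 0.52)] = (1.2376*m^4 - 1.2208*m^3 - 3.048*m^2 + 9.9892*m - 2.7706)/(19.5364*m^4 - 19.2712*m^3 + 0.155600000000001*m^2 + 2.2672*m + 0.2704)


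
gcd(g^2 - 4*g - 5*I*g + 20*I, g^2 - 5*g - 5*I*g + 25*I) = g - 5*I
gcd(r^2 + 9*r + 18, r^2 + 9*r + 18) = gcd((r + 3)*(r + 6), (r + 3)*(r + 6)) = r^2 + 9*r + 18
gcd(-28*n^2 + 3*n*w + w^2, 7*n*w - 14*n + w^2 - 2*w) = 7*n + w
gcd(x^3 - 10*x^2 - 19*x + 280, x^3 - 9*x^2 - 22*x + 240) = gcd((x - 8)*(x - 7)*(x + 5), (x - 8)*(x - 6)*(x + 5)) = x^2 - 3*x - 40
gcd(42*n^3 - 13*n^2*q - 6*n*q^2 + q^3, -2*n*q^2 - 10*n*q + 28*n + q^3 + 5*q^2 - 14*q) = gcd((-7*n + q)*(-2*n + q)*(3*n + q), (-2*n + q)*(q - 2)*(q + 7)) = -2*n + q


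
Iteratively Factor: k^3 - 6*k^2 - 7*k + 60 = (k - 5)*(k^2 - k - 12) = (k - 5)*(k + 3)*(k - 4)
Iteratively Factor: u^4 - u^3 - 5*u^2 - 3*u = (u + 1)*(u^3 - 2*u^2 - 3*u) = (u + 1)^2*(u^2 - 3*u) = u*(u + 1)^2*(u - 3)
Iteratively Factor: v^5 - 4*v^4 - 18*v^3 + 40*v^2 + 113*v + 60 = (v - 5)*(v^4 + v^3 - 13*v^2 - 25*v - 12) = (v - 5)*(v + 1)*(v^3 - 13*v - 12) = (v - 5)*(v + 1)*(v + 3)*(v^2 - 3*v - 4) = (v - 5)*(v - 4)*(v + 1)*(v + 3)*(v + 1)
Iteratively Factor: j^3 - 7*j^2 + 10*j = (j)*(j^2 - 7*j + 10) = j*(j - 2)*(j - 5)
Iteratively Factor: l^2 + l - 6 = (l - 2)*(l + 3)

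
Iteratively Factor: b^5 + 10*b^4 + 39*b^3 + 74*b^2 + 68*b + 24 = (b + 2)*(b^4 + 8*b^3 + 23*b^2 + 28*b + 12) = (b + 1)*(b + 2)*(b^3 + 7*b^2 + 16*b + 12) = (b + 1)*(b + 2)*(b + 3)*(b^2 + 4*b + 4) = (b + 1)*(b + 2)^2*(b + 3)*(b + 2)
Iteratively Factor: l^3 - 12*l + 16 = (l - 2)*(l^2 + 2*l - 8) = (l - 2)^2*(l + 4)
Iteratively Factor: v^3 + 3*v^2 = (v)*(v^2 + 3*v) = v*(v + 3)*(v)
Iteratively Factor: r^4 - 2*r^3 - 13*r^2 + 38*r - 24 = (r + 4)*(r^3 - 6*r^2 + 11*r - 6) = (r - 3)*(r + 4)*(r^2 - 3*r + 2) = (r - 3)*(r - 1)*(r + 4)*(r - 2)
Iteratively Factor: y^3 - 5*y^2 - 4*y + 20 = (y - 2)*(y^2 - 3*y - 10) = (y - 2)*(y + 2)*(y - 5)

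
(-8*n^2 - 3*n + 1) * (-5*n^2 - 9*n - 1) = 40*n^4 + 87*n^3 + 30*n^2 - 6*n - 1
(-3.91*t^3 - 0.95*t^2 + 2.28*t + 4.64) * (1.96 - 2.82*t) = 11.0262*t^4 - 4.9846*t^3 - 8.2916*t^2 - 8.616*t + 9.0944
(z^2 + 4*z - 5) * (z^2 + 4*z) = z^4 + 8*z^3 + 11*z^2 - 20*z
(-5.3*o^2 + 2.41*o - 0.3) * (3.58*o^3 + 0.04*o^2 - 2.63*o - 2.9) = -18.974*o^5 + 8.4158*o^4 + 12.9614*o^3 + 9.0197*o^2 - 6.2*o + 0.87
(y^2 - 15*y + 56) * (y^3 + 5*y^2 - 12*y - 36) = y^5 - 10*y^4 - 31*y^3 + 424*y^2 - 132*y - 2016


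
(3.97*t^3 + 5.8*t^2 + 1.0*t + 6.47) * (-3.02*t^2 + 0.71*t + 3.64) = -11.9894*t^5 - 14.6973*t^4 + 15.5488*t^3 + 2.2826*t^2 + 8.2337*t + 23.5508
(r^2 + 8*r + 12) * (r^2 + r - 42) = r^4 + 9*r^3 - 22*r^2 - 324*r - 504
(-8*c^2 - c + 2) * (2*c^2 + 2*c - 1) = -16*c^4 - 18*c^3 + 10*c^2 + 5*c - 2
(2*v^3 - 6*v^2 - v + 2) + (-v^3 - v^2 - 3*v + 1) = v^3 - 7*v^2 - 4*v + 3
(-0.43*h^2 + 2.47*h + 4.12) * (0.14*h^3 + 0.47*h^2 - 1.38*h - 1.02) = -0.0602*h^5 + 0.1437*h^4 + 2.3311*h^3 - 1.0336*h^2 - 8.205*h - 4.2024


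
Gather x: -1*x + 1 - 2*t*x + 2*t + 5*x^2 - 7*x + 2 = 2*t + 5*x^2 + x*(-2*t - 8) + 3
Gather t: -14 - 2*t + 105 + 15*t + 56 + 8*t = 21*t + 147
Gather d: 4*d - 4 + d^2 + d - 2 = d^2 + 5*d - 6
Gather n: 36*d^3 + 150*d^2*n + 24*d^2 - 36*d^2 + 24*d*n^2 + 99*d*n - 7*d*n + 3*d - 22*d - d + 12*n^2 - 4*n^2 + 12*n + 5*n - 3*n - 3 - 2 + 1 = 36*d^3 - 12*d^2 - 20*d + n^2*(24*d + 8) + n*(150*d^2 + 92*d + 14) - 4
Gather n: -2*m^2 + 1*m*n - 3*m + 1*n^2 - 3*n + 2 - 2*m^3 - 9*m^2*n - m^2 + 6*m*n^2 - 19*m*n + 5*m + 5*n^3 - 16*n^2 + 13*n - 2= -2*m^3 - 3*m^2 + 2*m + 5*n^3 + n^2*(6*m - 15) + n*(-9*m^2 - 18*m + 10)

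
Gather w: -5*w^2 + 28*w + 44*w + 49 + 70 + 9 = -5*w^2 + 72*w + 128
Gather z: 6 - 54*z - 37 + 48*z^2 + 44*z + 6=48*z^2 - 10*z - 25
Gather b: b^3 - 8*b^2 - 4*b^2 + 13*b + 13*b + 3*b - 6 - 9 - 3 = b^3 - 12*b^2 + 29*b - 18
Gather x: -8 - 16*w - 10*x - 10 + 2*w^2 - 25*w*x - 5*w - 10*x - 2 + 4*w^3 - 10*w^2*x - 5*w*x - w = 4*w^3 + 2*w^2 - 22*w + x*(-10*w^2 - 30*w - 20) - 20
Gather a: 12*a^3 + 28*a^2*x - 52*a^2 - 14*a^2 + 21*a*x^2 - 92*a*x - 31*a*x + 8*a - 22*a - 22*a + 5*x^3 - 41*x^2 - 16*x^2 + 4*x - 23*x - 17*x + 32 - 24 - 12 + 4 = 12*a^3 + a^2*(28*x - 66) + a*(21*x^2 - 123*x - 36) + 5*x^3 - 57*x^2 - 36*x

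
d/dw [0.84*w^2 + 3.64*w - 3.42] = 1.68*w + 3.64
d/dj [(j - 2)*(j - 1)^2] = (j - 1)*(3*j - 5)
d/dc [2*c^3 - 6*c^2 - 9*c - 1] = 6*c^2 - 12*c - 9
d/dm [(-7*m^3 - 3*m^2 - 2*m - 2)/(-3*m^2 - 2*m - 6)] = (21*m^4 + 28*m^3 + 126*m^2 + 24*m + 8)/(9*m^4 + 12*m^3 + 40*m^2 + 24*m + 36)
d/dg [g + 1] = 1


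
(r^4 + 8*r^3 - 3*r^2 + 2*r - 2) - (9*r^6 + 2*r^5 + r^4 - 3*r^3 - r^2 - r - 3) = -9*r^6 - 2*r^5 + 11*r^3 - 2*r^2 + 3*r + 1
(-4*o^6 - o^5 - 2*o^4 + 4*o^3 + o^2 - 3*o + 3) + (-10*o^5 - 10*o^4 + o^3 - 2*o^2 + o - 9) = -4*o^6 - 11*o^5 - 12*o^4 + 5*o^3 - o^2 - 2*o - 6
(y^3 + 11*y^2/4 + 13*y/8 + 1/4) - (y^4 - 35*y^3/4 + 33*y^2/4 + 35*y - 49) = -y^4 + 39*y^3/4 - 11*y^2/2 - 267*y/8 + 197/4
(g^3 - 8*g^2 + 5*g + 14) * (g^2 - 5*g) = g^5 - 13*g^4 + 45*g^3 - 11*g^2 - 70*g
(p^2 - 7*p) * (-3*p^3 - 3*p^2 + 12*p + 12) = -3*p^5 + 18*p^4 + 33*p^3 - 72*p^2 - 84*p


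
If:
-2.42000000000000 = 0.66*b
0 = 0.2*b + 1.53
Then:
No Solution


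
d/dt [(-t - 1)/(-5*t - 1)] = -4/(5*t + 1)^2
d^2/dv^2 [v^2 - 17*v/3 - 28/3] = 2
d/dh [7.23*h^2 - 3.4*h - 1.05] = 14.46*h - 3.4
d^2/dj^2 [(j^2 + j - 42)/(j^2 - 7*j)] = 4*(4*j^3 - 63*j^2 + 441*j - 1029)/(j^3*(j^3 - 21*j^2 + 147*j - 343))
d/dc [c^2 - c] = 2*c - 1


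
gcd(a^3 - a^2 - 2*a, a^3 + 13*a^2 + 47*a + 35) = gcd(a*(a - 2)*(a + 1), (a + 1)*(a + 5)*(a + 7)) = a + 1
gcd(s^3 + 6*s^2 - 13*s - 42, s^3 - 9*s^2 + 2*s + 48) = s^2 - s - 6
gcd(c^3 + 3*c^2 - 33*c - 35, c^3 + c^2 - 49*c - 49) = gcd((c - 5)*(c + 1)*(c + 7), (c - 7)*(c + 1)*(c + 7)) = c^2 + 8*c + 7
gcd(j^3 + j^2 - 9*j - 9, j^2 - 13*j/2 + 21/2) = j - 3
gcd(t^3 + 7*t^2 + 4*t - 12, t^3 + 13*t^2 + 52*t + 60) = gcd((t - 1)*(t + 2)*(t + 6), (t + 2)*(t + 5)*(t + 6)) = t^2 + 8*t + 12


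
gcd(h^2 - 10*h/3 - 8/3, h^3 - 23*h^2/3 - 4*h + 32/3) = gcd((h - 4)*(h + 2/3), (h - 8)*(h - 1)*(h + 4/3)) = 1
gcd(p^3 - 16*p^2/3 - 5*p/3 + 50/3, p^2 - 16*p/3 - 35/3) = p + 5/3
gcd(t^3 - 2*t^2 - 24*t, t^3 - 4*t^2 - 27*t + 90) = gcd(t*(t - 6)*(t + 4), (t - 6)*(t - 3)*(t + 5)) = t - 6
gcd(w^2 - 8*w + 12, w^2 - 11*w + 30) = w - 6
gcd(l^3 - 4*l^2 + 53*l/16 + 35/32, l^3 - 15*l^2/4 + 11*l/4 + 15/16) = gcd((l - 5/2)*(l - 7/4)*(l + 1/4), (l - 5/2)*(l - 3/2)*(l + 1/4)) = l^2 - 9*l/4 - 5/8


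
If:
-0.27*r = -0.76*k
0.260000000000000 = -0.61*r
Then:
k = -0.15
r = -0.43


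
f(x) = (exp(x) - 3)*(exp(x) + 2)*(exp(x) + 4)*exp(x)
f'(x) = (exp(x) - 3)*(exp(x) + 2)*(exp(x) + 4)*exp(x) + (exp(x) - 3)*(exp(x) + 2)*exp(2*x) + (exp(x) - 3)*(exp(x) + 4)*exp(2*x) + (exp(x) + 2)*(exp(x) + 4)*exp(2*x)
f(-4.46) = -0.28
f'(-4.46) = -0.28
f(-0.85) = -11.82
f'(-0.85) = -13.08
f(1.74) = 1147.10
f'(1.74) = 5093.01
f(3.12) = 292194.92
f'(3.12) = 1145824.22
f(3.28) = 547428.32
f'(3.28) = 2149443.02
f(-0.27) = -22.47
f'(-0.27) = -24.61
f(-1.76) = -4.41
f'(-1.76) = -4.67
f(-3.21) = -0.98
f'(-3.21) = -1.00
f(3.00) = 182547.70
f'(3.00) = 715396.29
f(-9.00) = 0.00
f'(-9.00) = 0.00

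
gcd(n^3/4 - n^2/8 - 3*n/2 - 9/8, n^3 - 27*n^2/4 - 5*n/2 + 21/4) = n + 1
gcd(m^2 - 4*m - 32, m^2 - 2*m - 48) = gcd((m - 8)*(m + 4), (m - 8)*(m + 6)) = m - 8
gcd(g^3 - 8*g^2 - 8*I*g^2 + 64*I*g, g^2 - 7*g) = g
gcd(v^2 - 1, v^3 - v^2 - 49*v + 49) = v - 1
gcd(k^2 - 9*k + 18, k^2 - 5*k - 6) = k - 6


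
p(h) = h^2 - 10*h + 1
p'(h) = 2*h - 10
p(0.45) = -3.30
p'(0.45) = -9.10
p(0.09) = 0.11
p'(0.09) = -9.82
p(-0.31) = 4.20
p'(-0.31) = -10.62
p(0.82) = -6.53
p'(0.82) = -8.36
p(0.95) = -7.60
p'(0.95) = -8.10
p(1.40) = -11.04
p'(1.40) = -7.20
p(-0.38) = 4.94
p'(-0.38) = -10.76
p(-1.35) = 16.32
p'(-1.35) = -12.70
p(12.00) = 25.00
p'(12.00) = 14.00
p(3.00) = -20.00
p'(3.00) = -4.00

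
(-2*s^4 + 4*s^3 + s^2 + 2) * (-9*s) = 18*s^5 - 36*s^4 - 9*s^3 - 18*s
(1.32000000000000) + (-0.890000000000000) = 0.430000000000000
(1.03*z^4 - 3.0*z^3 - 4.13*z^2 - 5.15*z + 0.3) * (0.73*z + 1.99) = 0.7519*z^5 - 0.1403*z^4 - 8.9849*z^3 - 11.9782*z^2 - 10.0295*z + 0.597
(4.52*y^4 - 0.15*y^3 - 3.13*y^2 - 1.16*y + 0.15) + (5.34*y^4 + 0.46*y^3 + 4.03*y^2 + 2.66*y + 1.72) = 9.86*y^4 + 0.31*y^3 + 0.9*y^2 + 1.5*y + 1.87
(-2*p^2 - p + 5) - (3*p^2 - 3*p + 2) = -5*p^2 + 2*p + 3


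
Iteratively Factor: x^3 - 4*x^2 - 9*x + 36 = (x - 3)*(x^2 - x - 12) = (x - 4)*(x - 3)*(x + 3)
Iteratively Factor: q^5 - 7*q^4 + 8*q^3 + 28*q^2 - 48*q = (q - 3)*(q^4 - 4*q^3 - 4*q^2 + 16*q) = (q - 3)*(q - 2)*(q^3 - 2*q^2 - 8*q) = q*(q - 3)*(q - 2)*(q^2 - 2*q - 8) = q*(q - 4)*(q - 3)*(q - 2)*(q + 2)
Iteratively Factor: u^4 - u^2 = (u + 1)*(u^3 - u^2) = u*(u + 1)*(u^2 - u) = u*(u - 1)*(u + 1)*(u)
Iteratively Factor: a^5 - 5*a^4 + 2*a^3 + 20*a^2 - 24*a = (a - 3)*(a^4 - 2*a^3 - 4*a^2 + 8*a) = a*(a - 3)*(a^3 - 2*a^2 - 4*a + 8) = a*(a - 3)*(a - 2)*(a^2 - 4) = a*(a - 3)*(a - 2)*(a + 2)*(a - 2)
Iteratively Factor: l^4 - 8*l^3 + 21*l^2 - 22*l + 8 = (l - 1)*(l^3 - 7*l^2 + 14*l - 8) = (l - 1)^2*(l^2 - 6*l + 8) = (l - 2)*(l - 1)^2*(l - 4)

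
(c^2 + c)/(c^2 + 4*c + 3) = c/(c + 3)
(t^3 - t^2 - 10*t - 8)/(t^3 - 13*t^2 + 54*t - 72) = (t^2 + 3*t + 2)/(t^2 - 9*t + 18)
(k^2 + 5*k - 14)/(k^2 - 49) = (k - 2)/(k - 7)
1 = 1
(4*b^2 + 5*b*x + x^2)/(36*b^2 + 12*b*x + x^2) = (4*b^2 + 5*b*x + x^2)/(36*b^2 + 12*b*x + x^2)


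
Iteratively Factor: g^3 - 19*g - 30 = (g + 3)*(g^2 - 3*g - 10) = (g - 5)*(g + 3)*(g + 2)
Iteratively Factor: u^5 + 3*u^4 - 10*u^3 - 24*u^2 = (u + 4)*(u^4 - u^3 - 6*u^2) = (u - 3)*(u + 4)*(u^3 + 2*u^2) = u*(u - 3)*(u + 4)*(u^2 + 2*u) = u*(u - 3)*(u + 2)*(u + 4)*(u)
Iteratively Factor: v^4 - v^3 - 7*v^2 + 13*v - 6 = (v - 1)*(v^3 - 7*v + 6) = (v - 2)*(v - 1)*(v^2 + 2*v - 3) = (v - 2)*(v - 1)*(v + 3)*(v - 1)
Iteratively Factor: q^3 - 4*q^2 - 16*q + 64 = (q + 4)*(q^2 - 8*q + 16) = (q - 4)*(q + 4)*(q - 4)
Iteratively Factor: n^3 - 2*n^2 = (n - 2)*(n^2) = n*(n - 2)*(n)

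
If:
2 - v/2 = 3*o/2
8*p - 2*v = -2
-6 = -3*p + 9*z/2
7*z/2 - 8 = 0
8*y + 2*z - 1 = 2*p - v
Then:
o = -131/21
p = 38/7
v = 159/7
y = -27/14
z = 16/7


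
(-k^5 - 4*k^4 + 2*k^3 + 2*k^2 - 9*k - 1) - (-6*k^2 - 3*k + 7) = -k^5 - 4*k^4 + 2*k^3 + 8*k^2 - 6*k - 8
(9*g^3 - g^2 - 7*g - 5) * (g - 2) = 9*g^4 - 19*g^3 - 5*g^2 + 9*g + 10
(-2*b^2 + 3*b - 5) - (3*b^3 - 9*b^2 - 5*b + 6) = -3*b^3 + 7*b^2 + 8*b - 11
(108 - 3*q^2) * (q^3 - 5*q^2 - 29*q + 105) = -3*q^5 + 15*q^4 + 195*q^3 - 855*q^2 - 3132*q + 11340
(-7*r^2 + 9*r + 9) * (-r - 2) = 7*r^3 + 5*r^2 - 27*r - 18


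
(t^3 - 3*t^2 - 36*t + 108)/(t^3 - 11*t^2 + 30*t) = (t^2 + 3*t - 18)/(t*(t - 5))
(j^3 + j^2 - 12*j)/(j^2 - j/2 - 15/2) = 2*j*(j + 4)/(2*j + 5)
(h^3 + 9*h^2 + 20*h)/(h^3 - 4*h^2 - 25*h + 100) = h*(h + 4)/(h^2 - 9*h + 20)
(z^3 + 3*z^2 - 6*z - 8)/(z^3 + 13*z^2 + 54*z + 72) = (z^2 - z - 2)/(z^2 + 9*z + 18)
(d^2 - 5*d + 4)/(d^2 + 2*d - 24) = (d - 1)/(d + 6)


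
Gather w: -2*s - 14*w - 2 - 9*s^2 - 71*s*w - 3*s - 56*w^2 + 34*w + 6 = -9*s^2 - 5*s - 56*w^2 + w*(20 - 71*s) + 4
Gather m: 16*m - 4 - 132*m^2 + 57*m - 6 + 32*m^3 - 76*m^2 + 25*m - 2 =32*m^3 - 208*m^2 + 98*m - 12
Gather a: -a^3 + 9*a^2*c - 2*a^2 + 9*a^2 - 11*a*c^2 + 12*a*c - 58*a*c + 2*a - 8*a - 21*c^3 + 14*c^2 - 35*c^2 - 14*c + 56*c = -a^3 + a^2*(9*c + 7) + a*(-11*c^2 - 46*c - 6) - 21*c^3 - 21*c^2 + 42*c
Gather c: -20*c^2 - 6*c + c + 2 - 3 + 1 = -20*c^2 - 5*c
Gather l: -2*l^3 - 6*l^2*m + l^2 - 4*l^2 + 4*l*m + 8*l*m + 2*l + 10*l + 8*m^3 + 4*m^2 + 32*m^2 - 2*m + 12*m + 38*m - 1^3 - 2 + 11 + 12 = -2*l^3 + l^2*(-6*m - 3) + l*(12*m + 12) + 8*m^3 + 36*m^2 + 48*m + 20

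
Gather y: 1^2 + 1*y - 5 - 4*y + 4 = -3*y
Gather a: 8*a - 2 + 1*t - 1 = 8*a + t - 3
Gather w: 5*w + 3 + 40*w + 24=45*w + 27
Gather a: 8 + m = m + 8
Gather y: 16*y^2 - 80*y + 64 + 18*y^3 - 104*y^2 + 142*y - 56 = 18*y^3 - 88*y^2 + 62*y + 8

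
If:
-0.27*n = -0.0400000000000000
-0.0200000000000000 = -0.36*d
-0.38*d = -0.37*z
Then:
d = 0.06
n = 0.15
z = 0.06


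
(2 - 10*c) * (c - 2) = -10*c^2 + 22*c - 4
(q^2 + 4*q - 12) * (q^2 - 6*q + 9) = q^4 - 2*q^3 - 27*q^2 + 108*q - 108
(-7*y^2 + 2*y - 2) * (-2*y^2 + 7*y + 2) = 14*y^4 - 53*y^3 + 4*y^2 - 10*y - 4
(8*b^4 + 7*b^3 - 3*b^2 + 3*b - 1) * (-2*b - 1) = -16*b^5 - 22*b^4 - b^3 - 3*b^2 - b + 1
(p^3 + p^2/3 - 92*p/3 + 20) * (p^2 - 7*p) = p^5 - 20*p^4/3 - 33*p^3 + 704*p^2/3 - 140*p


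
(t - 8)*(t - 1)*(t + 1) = t^3 - 8*t^2 - t + 8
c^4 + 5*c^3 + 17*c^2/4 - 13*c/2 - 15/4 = (c - 1)*(c + 1/2)*(c + 5/2)*(c + 3)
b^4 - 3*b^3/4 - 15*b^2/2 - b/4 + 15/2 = (b - 3)*(b - 1)*(b + 5/4)*(b + 2)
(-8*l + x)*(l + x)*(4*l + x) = -32*l^3 - 36*l^2*x - 3*l*x^2 + x^3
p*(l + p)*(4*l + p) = 4*l^2*p + 5*l*p^2 + p^3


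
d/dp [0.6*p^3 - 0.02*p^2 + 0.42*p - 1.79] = 1.8*p^2 - 0.04*p + 0.42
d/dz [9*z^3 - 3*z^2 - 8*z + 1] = 27*z^2 - 6*z - 8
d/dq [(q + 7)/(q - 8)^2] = (-q - 22)/(q - 8)^3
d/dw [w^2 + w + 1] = 2*w + 1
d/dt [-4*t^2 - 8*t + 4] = -8*t - 8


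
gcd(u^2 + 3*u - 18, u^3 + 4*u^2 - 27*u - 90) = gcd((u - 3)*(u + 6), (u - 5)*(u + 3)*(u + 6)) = u + 6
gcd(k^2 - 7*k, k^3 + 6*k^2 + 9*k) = k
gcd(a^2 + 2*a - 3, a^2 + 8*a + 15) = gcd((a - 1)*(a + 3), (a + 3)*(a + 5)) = a + 3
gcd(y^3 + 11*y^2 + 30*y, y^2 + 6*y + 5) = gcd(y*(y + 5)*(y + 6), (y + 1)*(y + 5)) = y + 5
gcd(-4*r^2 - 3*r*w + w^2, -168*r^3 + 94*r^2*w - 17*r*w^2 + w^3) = 4*r - w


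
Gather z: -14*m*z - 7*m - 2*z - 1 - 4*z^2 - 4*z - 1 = -7*m - 4*z^2 + z*(-14*m - 6) - 2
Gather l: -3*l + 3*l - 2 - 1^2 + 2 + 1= 0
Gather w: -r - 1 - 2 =-r - 3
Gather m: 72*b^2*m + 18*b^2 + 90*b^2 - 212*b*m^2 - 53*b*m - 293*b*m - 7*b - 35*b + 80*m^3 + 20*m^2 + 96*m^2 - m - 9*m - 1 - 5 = 108*b^2 - 42*b + 80*m^3 + m^2*(116 - 212*b) + m*(72*b^2 - 346*b - 10) - 6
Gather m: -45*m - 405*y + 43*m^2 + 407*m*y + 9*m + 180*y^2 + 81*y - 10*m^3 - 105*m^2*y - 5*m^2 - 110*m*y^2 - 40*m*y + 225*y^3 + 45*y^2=-10*m^3 + m^2*(38 - 105*y) + m*(-110*y^2 + 367*y - 36) + 225*y^3 + 225*y^2 - 324*y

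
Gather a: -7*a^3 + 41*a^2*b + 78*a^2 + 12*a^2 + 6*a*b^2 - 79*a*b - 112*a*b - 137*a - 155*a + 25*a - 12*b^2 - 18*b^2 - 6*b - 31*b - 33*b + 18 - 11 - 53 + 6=-7*a^3 + a^2*(41*b + 90) + a*(6*b^2 - 191*b - 267) - 30*b^2 - 70*b - 40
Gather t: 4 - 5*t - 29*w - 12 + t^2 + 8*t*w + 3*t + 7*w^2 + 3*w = t^2 + t*(8*w - 2) + 7*w^2 - 26*w - 8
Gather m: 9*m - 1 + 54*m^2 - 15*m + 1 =54*m^2 - 6*m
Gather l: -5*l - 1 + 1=-5*l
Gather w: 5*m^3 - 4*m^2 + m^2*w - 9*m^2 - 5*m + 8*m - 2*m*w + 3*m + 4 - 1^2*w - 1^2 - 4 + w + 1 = 5*m^3 - 13*m^2 + 6*m + w*(m^2 - 2*m)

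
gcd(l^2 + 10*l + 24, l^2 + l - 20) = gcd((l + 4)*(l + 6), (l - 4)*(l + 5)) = 1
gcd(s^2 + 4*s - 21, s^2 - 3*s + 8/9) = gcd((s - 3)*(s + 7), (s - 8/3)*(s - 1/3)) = 1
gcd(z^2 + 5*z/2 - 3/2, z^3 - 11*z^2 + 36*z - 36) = 1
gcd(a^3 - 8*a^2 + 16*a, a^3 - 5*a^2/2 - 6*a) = a^2 - 4*a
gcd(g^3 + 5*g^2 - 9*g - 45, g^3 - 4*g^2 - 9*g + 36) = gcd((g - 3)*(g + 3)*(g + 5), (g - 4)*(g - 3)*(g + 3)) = g^2 - 9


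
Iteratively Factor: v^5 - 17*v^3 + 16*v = (v - 4)*(v^4 + 4*v^3 - v^2 - 4*v) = (v - 4)*(v + 4)*(v^3 - v) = (v - 4)*(v + 1)*(v + 4)*(v^2 - v) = (v - 4)*(v - 1)*(v + 1)*(v + 4)*(v)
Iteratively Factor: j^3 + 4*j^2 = (j + 4)*(j^2) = j*(j + 4)*(j)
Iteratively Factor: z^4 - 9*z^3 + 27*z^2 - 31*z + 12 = (z - 1)*(z^3 - 8*z^2 + 19*z - 12) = (z - 1)^2*(z^2 - 7*z + 12) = (z - 4)*(z - 1)^2*(z - 3)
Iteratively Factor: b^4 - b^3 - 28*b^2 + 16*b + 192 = (b - 4)*(b^3 + 3*b^2 - 16*b - 48) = (b - 4)^2*(b^2 + 7*b + 12) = (b - 4)^2*(b + 4)*(b + 3)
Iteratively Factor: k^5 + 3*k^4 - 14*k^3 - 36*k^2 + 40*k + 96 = (k - 3)*(k^4 + 6*k^3 + 4*k^2 - 24*k - 32) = (k - 3)*(k + 4)*(k^3 + 2*k^2 - 4*k - 8) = (k - 3)*(k + 2)*(k + 4)*(k^2 - 4) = (k - 3)*(k + 2)^2*(k + 4)*(k - 2)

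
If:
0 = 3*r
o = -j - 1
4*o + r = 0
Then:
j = -1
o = 0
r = 0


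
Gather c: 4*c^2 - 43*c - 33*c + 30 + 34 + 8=4*c^2 - 76*c + 72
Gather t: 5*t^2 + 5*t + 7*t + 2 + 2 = 5*t^2 + 12*t + 4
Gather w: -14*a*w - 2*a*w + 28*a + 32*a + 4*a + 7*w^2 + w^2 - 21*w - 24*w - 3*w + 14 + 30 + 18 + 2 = 64*a + 8*w^2 + w*(-16*a - 48) + 64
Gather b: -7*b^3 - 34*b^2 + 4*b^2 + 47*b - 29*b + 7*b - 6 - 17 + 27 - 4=-7*b^3 - 30*b^2 + 25*b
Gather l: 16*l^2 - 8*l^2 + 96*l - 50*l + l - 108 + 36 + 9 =8*l^2 + 47*l - 63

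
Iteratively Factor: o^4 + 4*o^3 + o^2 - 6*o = (o + 2)*(o^3 + 2*o^2 - 3*o) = (o + 2)*(o + 3)*(o^2 - o) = (o - 1)*(o + 2)*(o + 3)*(o)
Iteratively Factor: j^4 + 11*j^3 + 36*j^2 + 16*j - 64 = (j + 4)*(j^3 + 7*j^2 + 8*j - 16) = (j - 1)*(j + 4)*(j^2 + 8*j + 16) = (j - 1)*(j + 4)^2*(j + 4)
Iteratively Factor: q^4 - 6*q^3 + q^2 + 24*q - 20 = (q - 2)*(q^3 - 4*q^2 - 7*q + 10) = (q - 2)*(q - 1)*(q^2 - 3*q - 10) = (q - 2)*(q - 1)*(q + 2)*(q - 5)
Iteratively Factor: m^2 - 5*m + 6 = (m - 3)*(m - 2)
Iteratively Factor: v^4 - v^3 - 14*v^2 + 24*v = (v - 3)*(v^3 + 2*v^2 - 8*v) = (v - 3)*(v - 2)*(v^2 + 4*v) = (v - 3)*(v - 2)*(v + 4)*(v)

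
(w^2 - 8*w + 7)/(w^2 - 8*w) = (w^2 - 8*w + 7)/(w*(w - 8))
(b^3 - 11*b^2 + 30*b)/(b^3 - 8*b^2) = (b^2 - 11*b + 30)/(b*(b - 8))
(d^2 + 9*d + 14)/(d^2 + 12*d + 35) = (d + 2)/(d + 5)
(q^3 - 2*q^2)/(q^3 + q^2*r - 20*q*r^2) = q*(q - 2)/(q^2 + q*r - 20*r^2)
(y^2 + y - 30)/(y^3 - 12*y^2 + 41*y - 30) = (y + 6)/(y^2 - 7*y + 6)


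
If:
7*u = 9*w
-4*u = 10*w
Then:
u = 0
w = 0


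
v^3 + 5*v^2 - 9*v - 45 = (v - 3)*(v + 3)*(v + 5)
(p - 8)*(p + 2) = p^2 - 6*p - 16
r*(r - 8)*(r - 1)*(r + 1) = r^4 - 8*r^3 - r^2 + 8*r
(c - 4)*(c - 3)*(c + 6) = c^3 - c^2 - 30*c + 72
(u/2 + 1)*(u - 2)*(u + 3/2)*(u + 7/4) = u^4/2 + 13*u^3/8 - 11*u^2/16 - 13*u/2 - 21/4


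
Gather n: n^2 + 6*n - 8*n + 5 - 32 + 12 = n^2 - 2*n - 15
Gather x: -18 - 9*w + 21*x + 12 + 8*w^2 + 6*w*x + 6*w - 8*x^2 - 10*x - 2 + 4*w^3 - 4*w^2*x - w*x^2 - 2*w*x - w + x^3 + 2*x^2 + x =4*w^3 + 8*w^2 - 4*w + x^3 + x^2*(-w - 6) + x*(-4*w^2 + 4*w + 12) - 8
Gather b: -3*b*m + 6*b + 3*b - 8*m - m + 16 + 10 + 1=b*(9 - 3*m) - 9*m + 27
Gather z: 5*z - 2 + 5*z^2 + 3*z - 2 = 5*z^2 + 8*z - 4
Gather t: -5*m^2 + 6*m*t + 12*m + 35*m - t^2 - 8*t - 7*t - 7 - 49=-5*m^2 + 47*m - t^2 + t*(6*m - 15) - 56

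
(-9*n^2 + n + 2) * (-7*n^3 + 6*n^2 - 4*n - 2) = 63*n^5 - 61*n^4 + 28*n^3 + 26*n^2 - 10*n - 4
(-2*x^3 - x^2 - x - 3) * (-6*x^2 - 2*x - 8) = 12*x^5 + 10*x^4 + 24*x^3 + 28*x^2 + 14*x + 24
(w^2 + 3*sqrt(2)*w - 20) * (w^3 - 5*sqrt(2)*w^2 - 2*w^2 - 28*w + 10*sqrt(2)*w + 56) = w^5 - 2*sqrt(2)*w^4 - 2*w^4 - 78*w^3 + 4*sqrt(2)*w^3 + 16*sqrt(2)*w^2 + 156*w^2 - 32*sqrt(2)*w + 560*w - 1120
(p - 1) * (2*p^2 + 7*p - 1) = 2*p^3 + 5*p^2 - 8*p + 1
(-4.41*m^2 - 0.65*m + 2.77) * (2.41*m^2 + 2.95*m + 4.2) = -10.6281*m^4 - 14.576*m^3 - 13.7638*m^2 + 5.4415*m + 11.634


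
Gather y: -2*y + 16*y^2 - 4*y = 16*y^2 - 6*y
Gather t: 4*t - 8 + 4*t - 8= 8*t - 16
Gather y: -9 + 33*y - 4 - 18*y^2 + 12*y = -18*y^2 + 45*y - 13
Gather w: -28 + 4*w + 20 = 4*w - 8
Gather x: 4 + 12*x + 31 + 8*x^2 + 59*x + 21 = 8*x^2 + 71*x + 56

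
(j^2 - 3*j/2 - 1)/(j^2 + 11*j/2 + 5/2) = (j - 2)/(j + 5)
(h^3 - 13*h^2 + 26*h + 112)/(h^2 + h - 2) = (h^2 - 15*h + 56)/(h - 1)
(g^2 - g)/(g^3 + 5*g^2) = (g - 1)/(g*(g + 5))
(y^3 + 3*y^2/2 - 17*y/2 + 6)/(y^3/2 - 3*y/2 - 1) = (-2*y^3 - 3*y^2 + 17*y - 12)/(-y^3 + 3*y + 2)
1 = 1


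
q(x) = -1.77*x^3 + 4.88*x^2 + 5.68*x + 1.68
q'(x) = -5.31*x^2 + 9.76*x + 5.68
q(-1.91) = 20.97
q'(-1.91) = -32.33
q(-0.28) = 0.51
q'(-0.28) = 2.53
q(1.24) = 12.85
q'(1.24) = 9.62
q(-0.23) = 0.65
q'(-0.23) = 3.15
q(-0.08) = 1.26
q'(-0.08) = 4.87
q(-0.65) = 0.54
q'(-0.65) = -2.91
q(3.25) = 10.92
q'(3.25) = -18.69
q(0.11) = 2.36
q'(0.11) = 6.69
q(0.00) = 1.68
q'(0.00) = 5.68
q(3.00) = 14.85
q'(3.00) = -12.83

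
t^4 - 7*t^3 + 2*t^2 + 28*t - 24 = (t - 6)*(t - 2)*(t - 1)*(t + 2)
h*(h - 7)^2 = h^3 - 14*h^2 + 49*h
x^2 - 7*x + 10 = (x - 5)*(x - 2)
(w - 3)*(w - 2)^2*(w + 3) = w^4 - 4*w^3 - 5*w^2 + 36*w - 36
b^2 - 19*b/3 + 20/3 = (b - 5)*(b - 4/3)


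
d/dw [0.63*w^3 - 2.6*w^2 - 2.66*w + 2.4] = 1.89*w^2 - 5.2*w - 2.66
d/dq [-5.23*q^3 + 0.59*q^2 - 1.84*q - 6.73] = -15.69*q^2 + 1.18*q - 1.84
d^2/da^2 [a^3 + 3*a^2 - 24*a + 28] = 6*a + 6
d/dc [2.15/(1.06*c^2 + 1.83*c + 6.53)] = (-4.558*c - 3.9345)/(1.06*c^2 + 1.83*c + 6.53)^2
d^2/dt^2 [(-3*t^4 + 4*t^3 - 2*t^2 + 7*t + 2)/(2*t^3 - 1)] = 4*(-4*t^6 + 33*t^5 + 48*t^4 - 14*t^3 + 33*t^2 + 12*t - 1)/(8*t^9 - 12*t^6 + 6*t^3 - 1)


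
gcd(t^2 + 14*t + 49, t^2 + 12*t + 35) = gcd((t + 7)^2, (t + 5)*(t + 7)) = t + 7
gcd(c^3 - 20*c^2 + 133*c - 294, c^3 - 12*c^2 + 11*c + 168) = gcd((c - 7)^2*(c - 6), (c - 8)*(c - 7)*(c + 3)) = c - 7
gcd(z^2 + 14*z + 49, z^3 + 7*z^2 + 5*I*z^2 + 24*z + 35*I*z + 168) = z + 7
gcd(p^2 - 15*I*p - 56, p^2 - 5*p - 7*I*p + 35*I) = p - 7*I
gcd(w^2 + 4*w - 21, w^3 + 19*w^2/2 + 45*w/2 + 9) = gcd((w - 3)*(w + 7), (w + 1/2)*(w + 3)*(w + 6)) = 1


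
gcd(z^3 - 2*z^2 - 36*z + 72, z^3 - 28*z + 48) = z^2 + 4*z - 12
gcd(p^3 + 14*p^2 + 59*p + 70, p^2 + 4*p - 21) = p + 7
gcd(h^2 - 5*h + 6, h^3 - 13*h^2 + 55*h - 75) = h - 3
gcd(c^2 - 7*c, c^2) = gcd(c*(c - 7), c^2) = c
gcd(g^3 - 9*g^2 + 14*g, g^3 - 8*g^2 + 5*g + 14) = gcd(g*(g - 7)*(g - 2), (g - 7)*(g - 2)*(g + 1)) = g^2 - 9*g + 14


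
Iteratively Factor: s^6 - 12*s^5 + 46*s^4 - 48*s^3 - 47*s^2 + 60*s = (s + 1)*(s^5 - 13*s^4 + 59*s^3 - 107*s^2 + 60*s) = s*(s + 1)*(s^4 - 13*s^3 + 59*s^2 - 107*s + 60) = s*(s - 1)*(s + 1)*(s^3 - 12*s^2 + 47*s - 60) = s*(s - 3)*(s - 1)*(s + 1)*(s^2 - 9*s + 20) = s*(s - 5)*(s - 3)*(s - 1)*(s + 1)*(s - 4)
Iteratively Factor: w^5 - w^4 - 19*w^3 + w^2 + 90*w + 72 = (w - 4)*(w^4 + 3*w^3 - 7*w^2 - 27*w - 18) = (w - 4)*(w - 3)*(w^3 + 6*w^2 + 11*w + 6) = (w - 4)*(w - 3)*(w + 1)*(w^2 + 5*w + 6) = (w - 4)*(w - 3)*(w + 1)*(w + 2)*(w + 3)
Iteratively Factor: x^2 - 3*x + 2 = (x - 1)*(x - 2)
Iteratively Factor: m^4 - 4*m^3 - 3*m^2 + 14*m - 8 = (m - 1)*(m^3 - 3*m^2 - 6*m + 8) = (m - 1)*(m + 2)*(m^2 - 5*m + 4) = (m - 1)^2*(m + 2)*(m - 4)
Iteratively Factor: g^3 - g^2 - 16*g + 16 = (g + 4)*(g^2 - 5*g + 4) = (g - 1)*(g + 4)*(g - 4)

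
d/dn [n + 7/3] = 1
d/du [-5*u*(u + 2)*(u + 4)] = -15*u^2 - 60*u - 40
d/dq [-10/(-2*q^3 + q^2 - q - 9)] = 10*(-6*q^2 + 2*q - 1)/(2*q^3 - q^2 + q + 9)^2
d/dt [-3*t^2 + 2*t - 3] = 2 - 6*t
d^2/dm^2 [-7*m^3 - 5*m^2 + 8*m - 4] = -42*m - 10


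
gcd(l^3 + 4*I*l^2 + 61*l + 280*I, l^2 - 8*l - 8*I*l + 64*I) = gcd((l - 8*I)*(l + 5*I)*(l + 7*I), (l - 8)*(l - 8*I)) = l - 8*I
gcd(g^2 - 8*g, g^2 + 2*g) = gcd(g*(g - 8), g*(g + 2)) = g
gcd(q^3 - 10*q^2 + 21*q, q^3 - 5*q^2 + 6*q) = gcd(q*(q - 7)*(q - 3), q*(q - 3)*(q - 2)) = q^2 - 3*q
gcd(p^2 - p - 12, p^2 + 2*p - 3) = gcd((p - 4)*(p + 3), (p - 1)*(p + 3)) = p + 3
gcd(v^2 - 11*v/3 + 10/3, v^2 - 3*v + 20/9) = v - 5/3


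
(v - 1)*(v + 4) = v^2 + 3*v - 4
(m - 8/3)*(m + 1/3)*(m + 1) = m^3 - 4*m^2/3 - 29*m/9 - 8/9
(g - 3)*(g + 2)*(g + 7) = g^3 + 6*g^2 - 13*g - 42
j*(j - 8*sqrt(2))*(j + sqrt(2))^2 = j^4 - 6*sqrt(2)*j^3 - 30*j^2 - 16*sqrt(2)*j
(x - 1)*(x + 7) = x^2 + 6*x - 7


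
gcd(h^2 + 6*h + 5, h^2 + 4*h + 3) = h + 1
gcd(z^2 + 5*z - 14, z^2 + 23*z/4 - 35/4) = z + 7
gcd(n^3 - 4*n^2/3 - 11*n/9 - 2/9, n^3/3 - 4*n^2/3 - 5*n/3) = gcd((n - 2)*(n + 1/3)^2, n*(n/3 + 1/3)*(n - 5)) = 1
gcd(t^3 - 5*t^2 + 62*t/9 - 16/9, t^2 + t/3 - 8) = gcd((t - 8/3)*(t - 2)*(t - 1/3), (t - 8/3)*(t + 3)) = t - 8/3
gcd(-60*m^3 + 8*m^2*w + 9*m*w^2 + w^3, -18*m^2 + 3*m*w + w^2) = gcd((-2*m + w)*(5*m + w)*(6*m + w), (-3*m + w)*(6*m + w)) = 6*m + w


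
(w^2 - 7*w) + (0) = w^2 - 7*w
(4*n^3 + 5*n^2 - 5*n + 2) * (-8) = -32*n^3 - 40*n^2 + 40*n - 16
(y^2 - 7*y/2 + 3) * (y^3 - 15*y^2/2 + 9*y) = y^5 - 11*y^4 + 153*y^3/4 - 54*y^2 + 27*y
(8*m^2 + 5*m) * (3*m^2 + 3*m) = 24*m^4 + 39*m^3 + 15*m^2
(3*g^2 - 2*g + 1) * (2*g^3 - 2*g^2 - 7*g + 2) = 6*g^5 - 10*g^4 - 15*g^3 + 18*g^2 - 11*g + 2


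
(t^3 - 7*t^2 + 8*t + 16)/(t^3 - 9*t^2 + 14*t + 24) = (t - 4)/(t - 6)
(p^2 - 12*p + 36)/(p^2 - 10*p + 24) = (p - 6)/(p - 4)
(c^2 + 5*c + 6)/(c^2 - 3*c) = (c^2 + 5*c + 6)/(c*(c - 3))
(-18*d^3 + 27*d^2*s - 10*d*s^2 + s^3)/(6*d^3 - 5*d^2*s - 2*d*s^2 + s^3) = (-6*d + s)/(2*d + s)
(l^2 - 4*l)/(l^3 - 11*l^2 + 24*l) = (l - 4)/(l^2 - 11*l + 24)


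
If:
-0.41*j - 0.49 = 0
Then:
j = -1.20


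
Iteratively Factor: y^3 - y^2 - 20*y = (y - 5)*(y^2 + 4*y) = (y - 5)*(y + 4)*(y)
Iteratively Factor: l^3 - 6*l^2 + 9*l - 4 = (l - 1)*(l^2 - 5*l + 4) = (l - 4)*(l - 1)*(l - 1)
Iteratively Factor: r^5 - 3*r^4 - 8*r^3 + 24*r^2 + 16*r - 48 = (r + 2)*(r^4 - 5*r^3 + 2*r^2 + 20*r - 24) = (r - 2)*(r + 2)*(r^3 - 3*r^2 - 4*r + 12) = (r - 3)*(r - 2)*(r + 2)*(r^2 - 4) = (r - 3)*(r - 2)^2*(r + 2)*(r + 2)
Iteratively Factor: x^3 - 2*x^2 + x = (x - 1)*(x^2 - x) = (x - 1)^2*(x)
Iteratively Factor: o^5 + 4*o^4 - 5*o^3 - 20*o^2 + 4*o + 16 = (o + 1)*(o^4 + 3*o^3 - 8*o^2 - 12*o + 16) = (o + 1)*(o + 4)*(o^3 - o^2 - 4*o + 4) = (o - 2)*(o + 1)*(o + 4)*(o^2 + o - 2) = (o - 2)*(o - 1)*(o + 1)*(o + 4)*(o + 2)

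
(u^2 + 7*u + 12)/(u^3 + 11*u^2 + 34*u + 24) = (u + 3)/(u^2 + 7*u + 6)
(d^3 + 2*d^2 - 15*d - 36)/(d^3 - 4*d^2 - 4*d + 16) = (d^2 + 6*d + 9)/(d^2 - 4)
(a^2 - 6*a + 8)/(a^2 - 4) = (a - 4)/(a + 2)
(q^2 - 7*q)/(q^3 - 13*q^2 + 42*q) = 1/(q - 6)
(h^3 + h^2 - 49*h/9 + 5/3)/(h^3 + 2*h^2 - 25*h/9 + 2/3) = (3*h - 5)/(3*h - 2)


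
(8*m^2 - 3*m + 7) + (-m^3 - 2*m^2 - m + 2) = -m^3 + 6*m^2 - 4*m + 9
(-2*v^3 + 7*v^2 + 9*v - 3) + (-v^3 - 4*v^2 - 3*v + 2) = -3*v^3 + 3*v^2 + 6*v - 1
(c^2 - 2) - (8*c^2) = -7*c^2 - 2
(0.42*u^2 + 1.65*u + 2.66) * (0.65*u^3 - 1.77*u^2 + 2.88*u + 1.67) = 0.273*u^5 + 0.3291*u^4 + 0.0181000000000004*u^3 + 0.745199999999999*u^2 + 10.4163*u + 4.4422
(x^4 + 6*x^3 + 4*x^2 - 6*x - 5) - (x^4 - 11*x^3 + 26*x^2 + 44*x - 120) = 17*x^3 - 22*x^2 - 50*x + 115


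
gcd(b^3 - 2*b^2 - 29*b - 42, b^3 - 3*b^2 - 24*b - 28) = b^2 - 5*b - 14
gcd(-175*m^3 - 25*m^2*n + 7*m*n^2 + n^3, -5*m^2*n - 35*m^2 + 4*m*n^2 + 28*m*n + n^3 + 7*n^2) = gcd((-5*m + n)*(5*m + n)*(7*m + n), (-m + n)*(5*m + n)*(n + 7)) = 5*m + n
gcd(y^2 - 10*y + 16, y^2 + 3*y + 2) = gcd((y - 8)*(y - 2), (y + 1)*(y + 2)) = 1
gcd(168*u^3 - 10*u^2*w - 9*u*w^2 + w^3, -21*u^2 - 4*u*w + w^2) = 7*u - w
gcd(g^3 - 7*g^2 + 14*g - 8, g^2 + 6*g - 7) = g - 1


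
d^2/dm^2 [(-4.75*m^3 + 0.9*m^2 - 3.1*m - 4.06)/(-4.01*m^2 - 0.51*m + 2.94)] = (1.13686837721616e-13*m^5 + 217.84805*m^3 + 285.315576*m^2 + 515.444076*m + 91.57974)/(64.481201*m^6 + 24.602553*m^5 - 138.697479*m^4 - 35.942913*m^3 + 101.688426*m^2 + 13.224708*m - 25.412184)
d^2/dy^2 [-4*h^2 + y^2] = 2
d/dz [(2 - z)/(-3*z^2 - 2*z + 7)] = 3*(-z^2 + 4*z - 1)/(9*z^4 + 12*z^3 - 38*z^2 - 28*z + 49)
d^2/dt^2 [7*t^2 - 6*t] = 14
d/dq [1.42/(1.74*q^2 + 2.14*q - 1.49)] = (-4.9416*q - 3.0388)/(1.74*q^2 + 2.14*q - 1.49)^2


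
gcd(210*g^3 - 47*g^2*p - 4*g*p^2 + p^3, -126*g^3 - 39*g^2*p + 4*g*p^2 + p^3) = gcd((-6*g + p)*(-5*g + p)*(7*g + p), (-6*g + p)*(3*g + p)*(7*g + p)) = -42*g^2 + g*p + p^2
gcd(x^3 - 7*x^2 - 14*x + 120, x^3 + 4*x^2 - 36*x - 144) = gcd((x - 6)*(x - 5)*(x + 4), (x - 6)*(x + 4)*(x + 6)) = x^2 - 2*x - 24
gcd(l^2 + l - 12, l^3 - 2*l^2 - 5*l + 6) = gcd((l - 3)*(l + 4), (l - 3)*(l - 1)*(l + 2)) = l - 3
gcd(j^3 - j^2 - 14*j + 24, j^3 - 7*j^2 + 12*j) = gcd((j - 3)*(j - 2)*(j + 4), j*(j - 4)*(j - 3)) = j - 3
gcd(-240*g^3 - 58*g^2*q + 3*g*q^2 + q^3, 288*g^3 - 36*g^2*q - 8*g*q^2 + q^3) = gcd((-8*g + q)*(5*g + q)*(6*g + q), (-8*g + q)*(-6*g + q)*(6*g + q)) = -48*g^2 - 2*g*q + q^2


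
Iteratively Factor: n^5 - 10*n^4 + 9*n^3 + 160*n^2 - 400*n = (n + 4)*(n^4 - 14*n^3 + 65*n^2 - 100*n) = n*(n + 4)*(n^3 - 14*n^2 + 65*n - 100) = n*(n - 5)*(n + 4)*(n^2 - 9*n + 20) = n*(n - 5)*(n - 4)*(n + 4)*(n - 5)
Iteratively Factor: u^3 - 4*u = (u - 2)*(u^2 + 2*u) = u*(u - 2)*(u + 2)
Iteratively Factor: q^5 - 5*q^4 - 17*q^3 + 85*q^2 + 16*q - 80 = (q - 4)*(q^4 - q^3 - 21*q^2 + q + 20) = (q - 5)*(q - 4)*(q^3 + 4*q^2 - q - 4) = (q - 5)*(q - 4)*(q + 1)*(q^2 + 3*q - 4) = (q - 5)*(q - 4)*(q - 1)*(q + 1)*(q + 4)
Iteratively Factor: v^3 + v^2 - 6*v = (v + 3)*(v^2 - 2*v) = v*(v + 3)*(v - 2)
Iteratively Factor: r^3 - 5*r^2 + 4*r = (r)*(r^2 - 5*r + 4) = r*(r - 4)*(r - 1)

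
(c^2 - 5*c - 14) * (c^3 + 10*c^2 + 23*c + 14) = c^5 + 5*c^4 - 41*c^3 - 241*c^2 - 392*c - 196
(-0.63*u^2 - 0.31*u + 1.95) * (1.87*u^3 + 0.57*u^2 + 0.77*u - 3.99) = -1.1781*u^5 - 0.9388*u^4 + 2.9847*u^3 + 3.3865*u^2 + 2.7384*u - 7.7805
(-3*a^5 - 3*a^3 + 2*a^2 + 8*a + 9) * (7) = -21*a^5 - 21*a^3 + 14*a^2 + 56*a + 63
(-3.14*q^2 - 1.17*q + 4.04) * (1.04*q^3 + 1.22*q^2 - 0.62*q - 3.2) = -3.2656*q^5 - 5.0476*q^4 + 4.721*q^3 + 15.7022*q^2 + 1.2392*q - 12.928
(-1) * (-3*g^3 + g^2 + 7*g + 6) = 3*g^3 - g^2 - 7*g - 6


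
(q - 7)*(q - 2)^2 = q^3 - 11*q^2 + 32*q - 28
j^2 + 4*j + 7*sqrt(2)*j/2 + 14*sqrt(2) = (j + 4)*(j + 7*sqrt(2)/2)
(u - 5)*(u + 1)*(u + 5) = u^3 + u^2 - 25*u - 25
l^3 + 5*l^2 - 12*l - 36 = (l - 3)*(l + 2)*(l + 6)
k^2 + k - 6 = (k - 2)*(k + 3)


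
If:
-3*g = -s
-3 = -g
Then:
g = 3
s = 9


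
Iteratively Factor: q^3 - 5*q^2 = (q)*(q^2 - 5*q) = q*(q - 5)*(q)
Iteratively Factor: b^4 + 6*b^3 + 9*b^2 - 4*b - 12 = (b + 2)*(b^3 + 4*b^2 + b - 6) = (b + 2)^2*(b^2 + 2*b - 3) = (b - 1)*(b + 2)^2*(b + 3)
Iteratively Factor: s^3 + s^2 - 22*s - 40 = (s + 2)*(s^2 - s - 20) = (s + 2)*(s + 4)*(s - 5)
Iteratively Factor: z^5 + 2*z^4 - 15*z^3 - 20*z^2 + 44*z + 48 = (z + 4)*(z^4 - 2*z^3 - 7*z^2 + 8*z + 12) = (z - 3)*(z + 4)*(z^3 + z^2 - 4*z - 4) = (z - 3)*(z - 2)*(z + 4)*(z^2 + 3*z + 2) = (z - 3)*(z - 2)*(z + 1)*(z + 4)*(z + 2)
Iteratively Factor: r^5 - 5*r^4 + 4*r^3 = (r)*(r^4 - 5*r^3 + 4*r^2) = r*(r - 4)*(r^3 - r^2) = r*(r - 4)*(r - 1)*(r^2) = r^2*(r - 4)*(r - 1)*(r)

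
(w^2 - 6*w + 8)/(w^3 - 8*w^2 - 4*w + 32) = (w - 4)/(w^2 - 6*w - 16)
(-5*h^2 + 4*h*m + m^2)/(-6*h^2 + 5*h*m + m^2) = (5*h + m)/(6*h + m)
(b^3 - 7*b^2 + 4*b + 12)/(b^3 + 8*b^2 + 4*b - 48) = (b^2 - 5*b - 6)/(b^2 + 10*b + 24)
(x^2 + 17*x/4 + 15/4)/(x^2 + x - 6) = (x + 5/4)/(x - 2)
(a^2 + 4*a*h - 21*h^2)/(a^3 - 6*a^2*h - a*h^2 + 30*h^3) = (a + 7*h)/(a^2 - 3*a*h - 10*h^2)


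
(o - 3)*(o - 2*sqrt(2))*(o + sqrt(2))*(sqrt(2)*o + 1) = sqrt(2)*o^4 - 3*sqrt(2)*o^3 - o^3 - 5*sqrt(2)*o^2 + 3*o^2 - 4*o + 15*sqrt(2)*o + 12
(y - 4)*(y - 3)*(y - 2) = y^3 - 9*y^2 + 26*y - 24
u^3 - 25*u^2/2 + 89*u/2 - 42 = (u - 7)*(u - 4)*(u - 3/2)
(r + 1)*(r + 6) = r^2 + 7*r + 6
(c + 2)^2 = c^2 + 4*c + 4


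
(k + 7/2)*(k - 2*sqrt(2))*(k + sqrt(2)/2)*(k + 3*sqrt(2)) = k^4 + 3*sqrt(2)*k^3/2 + 7*k^3/2 - 11*k^2 + 21*sqrt(2)*k^2/4 - 77*k/2 - 6*sqrt(2)*k - 21*sqrt(2)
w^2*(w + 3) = w^3 + 3*w^2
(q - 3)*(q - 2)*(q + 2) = q^3 - 3*q^2 - 4*q + 12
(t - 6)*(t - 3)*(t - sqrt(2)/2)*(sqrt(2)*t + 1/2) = sqrt(2)*t^4 - 9*sqrt(2)*t^3 - t^3/2 + 9*t^2/2 + 71*sqrt(2)*t^2/4 - 9*t + 9*sqrt(2)*t/4 - 9*sqrt(2)/2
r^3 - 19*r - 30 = (r - 5)*(r + 2)*(r + 3)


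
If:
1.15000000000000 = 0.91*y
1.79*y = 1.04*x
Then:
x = 2.18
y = 1.26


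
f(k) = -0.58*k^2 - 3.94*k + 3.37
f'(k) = -1.16*k - 3.94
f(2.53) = -10.31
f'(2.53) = -6.87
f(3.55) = -17.93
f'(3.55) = -8.06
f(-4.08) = 9.79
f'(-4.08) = 0.79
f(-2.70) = 9.78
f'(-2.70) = -0.81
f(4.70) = -27.96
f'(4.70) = -9.39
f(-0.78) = 6.09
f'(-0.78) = -3.04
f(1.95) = -6.52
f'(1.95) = -6.20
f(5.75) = -38.46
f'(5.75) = -10.61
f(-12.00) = -32.87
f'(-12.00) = 9.98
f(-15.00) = -68.03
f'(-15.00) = 13.46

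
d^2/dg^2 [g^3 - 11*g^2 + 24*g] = 6*g - 22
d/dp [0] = 0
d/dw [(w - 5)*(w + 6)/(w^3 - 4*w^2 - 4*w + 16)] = (-w^4 - 2*w^3 + 90*w^2 - 208*w - 104)/(w^6 - 8*w^5 + 8*w^4 + 64*w^3 - 112*w^2 - 128*w + 256)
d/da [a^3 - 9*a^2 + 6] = 3*a*(a - 6)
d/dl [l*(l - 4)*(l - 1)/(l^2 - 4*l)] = 1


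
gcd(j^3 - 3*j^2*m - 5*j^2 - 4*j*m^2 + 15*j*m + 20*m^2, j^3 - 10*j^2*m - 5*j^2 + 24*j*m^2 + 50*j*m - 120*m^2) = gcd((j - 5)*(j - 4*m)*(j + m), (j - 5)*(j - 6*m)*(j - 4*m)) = j^2 - 4*j*m - 5*j + 20*m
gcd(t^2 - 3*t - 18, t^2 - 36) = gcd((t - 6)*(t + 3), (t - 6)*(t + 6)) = t - 6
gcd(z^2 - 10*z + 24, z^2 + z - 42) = z - 6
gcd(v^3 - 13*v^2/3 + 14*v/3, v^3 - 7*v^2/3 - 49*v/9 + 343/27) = v - 7/3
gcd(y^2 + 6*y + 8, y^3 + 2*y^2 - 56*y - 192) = y + 4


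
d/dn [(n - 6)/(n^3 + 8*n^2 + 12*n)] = (n*(n^2 + 8*n + 12) - (n - 6)*(3*n^2 + 16*n + 12))/(n^2*(n^2 + 8*n + 12)^2)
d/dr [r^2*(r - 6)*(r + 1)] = r*(4*r^2 - 15*r - 12)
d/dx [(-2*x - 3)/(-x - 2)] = (x + 2)^(-2)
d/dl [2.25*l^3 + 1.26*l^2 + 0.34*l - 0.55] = 6.75*l^2 + 2.52*l + 0.34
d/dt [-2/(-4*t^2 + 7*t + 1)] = 2*(7 - 8*t)/(-4*t^2 + 7*t + 1)^2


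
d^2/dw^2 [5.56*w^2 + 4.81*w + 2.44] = 11.1200000000000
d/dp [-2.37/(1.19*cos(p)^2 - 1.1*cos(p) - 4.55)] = (2.607 - 5.6406*cos(p))*sin(p)/(-1.19*cos(p)^2 + 1.1*cos(p) + 4.55)^2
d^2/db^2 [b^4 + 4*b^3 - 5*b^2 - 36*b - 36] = 12*b^2 + 24*b - 10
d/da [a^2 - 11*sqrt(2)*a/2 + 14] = 2*a - 11*sqrt(2)/2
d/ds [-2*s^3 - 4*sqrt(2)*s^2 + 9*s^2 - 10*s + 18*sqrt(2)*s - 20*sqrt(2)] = -6*s^2 - 8*sqrt(2)*s + 18*s - 10 + 18*sqrt(2)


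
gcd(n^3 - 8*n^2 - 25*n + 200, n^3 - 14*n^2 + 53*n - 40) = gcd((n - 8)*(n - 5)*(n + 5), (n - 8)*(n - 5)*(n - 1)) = n^2 - 13*n + 40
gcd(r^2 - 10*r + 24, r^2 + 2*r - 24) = r - 4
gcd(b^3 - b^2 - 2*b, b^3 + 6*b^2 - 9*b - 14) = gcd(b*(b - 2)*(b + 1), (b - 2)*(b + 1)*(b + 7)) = b^2 - b - 2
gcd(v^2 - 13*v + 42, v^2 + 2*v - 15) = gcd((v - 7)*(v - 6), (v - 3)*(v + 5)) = 1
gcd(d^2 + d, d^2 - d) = d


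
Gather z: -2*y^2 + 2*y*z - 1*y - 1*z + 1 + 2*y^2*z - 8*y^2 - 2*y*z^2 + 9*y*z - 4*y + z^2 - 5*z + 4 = -10*y^2 - 5*y + z^2*(1 - 2*y) + z*(2*y^2 + 11*y - 6) + 5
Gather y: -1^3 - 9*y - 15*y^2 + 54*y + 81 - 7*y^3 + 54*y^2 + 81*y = -7*y^3 + 39*y^2 + 126*y + 80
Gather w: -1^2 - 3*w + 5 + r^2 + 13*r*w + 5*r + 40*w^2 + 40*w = r^2 + 5*r + 40*w^2 + w*(13*r + 37) + 4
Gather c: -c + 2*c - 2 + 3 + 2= c + 3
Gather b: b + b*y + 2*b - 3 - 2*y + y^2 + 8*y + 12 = b*(y + 3) + y^2 + 6*y + 9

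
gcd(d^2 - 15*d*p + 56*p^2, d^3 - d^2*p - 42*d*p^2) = -d + 7*p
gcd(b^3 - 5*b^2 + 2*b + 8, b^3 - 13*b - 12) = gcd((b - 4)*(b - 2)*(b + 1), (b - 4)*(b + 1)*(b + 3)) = b^2 - 3*b - 4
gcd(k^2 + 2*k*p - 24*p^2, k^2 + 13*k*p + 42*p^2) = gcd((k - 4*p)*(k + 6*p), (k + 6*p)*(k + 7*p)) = k + 6*p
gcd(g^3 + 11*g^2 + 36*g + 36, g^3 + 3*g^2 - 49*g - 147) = g + 3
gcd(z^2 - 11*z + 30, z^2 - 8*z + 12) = z - 6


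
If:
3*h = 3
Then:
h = 1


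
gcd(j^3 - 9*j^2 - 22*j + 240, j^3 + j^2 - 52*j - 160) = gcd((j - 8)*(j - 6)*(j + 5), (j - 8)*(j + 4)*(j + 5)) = j^2 - 3*j - 40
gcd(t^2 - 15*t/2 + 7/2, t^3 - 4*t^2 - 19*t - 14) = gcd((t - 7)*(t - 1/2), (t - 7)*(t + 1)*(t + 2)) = t - 7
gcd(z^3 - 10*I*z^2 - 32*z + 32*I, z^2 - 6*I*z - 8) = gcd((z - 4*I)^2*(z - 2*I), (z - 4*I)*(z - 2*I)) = z^2 - 6*I*z - 8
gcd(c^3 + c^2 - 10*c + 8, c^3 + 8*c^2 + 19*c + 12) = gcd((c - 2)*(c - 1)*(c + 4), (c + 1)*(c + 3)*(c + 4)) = c + 4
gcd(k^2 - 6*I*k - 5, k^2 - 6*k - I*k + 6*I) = k - I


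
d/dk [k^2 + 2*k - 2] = 2*k + 2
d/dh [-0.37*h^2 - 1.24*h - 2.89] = -0.74*h - 1.24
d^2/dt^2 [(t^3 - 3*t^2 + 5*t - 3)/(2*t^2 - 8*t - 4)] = (11*t^3 - 3*t^2 + 78*t - 106)/(t^6 - 12*t^5 + 42*t^4 - 16*t^3 - 84*t^2 - 48*t - 8)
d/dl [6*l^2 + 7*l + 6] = 12*l + 7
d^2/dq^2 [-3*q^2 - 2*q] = -6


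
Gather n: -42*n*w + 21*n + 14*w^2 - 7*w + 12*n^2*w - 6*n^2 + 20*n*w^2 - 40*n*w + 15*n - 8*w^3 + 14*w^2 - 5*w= n^2*(12*w - 6) + n*(20*w^2 - 82*w + 36) - 8*w^3 + 28*w^2 - 12*w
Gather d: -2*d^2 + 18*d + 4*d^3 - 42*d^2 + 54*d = 4*d^3 - 44*d^2 + 72*d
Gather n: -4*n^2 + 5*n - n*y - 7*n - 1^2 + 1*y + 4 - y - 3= -4*n^2 + n*(-y - 2)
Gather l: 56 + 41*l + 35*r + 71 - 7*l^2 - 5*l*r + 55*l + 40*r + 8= -7*l^2 + l*(96 - 5*r) + 75*r + 135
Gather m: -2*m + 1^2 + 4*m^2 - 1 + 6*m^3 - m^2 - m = 6*m^3 + 3*m^2 - 3*m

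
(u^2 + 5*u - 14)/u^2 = 1 + 5/u - 14/u^2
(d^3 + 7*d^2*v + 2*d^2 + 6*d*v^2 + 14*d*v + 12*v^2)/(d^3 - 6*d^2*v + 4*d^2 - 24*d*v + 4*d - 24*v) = (-d^2 - 7*d*v - 6*v^2)/(-d^2 + 6*d*v - 2*d + 12*v)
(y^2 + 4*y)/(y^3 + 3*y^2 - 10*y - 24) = y/(y^2 - y - 6)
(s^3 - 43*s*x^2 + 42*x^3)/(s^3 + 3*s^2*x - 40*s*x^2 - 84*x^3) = (s - x)/(s + 2*x)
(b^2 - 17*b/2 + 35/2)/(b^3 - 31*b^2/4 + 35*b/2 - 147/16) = 8*(b - 5)/(8*b^2 - 34*b + 21)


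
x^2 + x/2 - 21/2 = (x - 3)*(x + 7/2)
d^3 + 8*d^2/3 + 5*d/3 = d*(d + 1)*(d + 5/3)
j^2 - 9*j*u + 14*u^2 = (j - 7*u)*(j - 2*u)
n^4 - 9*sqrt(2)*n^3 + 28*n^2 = n^2*(n - 7*sqrt(2))*(n - 2*sqrt(2))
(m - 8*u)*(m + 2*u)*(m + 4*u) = m^3 - 2*m^2*u - 40*m*u^2 - 64*u^3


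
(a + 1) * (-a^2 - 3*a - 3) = -a^3 - 4*a^2 - 6*a - 3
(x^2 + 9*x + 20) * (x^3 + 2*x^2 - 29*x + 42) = x^5 + 11*x^4 + 9*x^3 - 179*x^2 - 202*x + 840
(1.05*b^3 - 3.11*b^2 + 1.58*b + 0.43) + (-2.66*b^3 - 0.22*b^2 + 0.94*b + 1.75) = -1.61*b^3 - 3.33*b^2 + 2.52*b + 2.18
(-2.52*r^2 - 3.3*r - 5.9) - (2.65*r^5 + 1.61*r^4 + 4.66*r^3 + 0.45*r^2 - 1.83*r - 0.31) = -2.65*r^5 - 1.61*r^4 - 4.66*r^3 - 2.97*r^2 - 1.47*r - 5.59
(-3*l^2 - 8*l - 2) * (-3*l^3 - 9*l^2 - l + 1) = 9*l^5 + 51*l^4 + 81*l^3 + 23*l^2 - 6*l - 2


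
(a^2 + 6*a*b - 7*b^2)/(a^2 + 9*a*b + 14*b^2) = (a - b)/(a + 2*b)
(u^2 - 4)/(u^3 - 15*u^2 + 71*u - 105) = (u^2 - 4)/(u^3 - 15*u^2 + 71*u - 105)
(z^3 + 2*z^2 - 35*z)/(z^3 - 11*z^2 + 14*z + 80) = z*(z + 7)/(z^2 - 6*z - 16)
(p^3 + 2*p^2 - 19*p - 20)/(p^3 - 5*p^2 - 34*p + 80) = (p^2 - 3*p - 4)/(p^2 - 10*p + 16)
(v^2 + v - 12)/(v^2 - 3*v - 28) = (v - 3)/(v - 7)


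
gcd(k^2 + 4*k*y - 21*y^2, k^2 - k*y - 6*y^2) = -k + 3*y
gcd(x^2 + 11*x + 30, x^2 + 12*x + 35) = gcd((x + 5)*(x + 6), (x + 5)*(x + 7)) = x + 5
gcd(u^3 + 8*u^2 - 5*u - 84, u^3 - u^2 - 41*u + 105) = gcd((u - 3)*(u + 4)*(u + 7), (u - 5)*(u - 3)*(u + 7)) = u^2 + 4*u - 21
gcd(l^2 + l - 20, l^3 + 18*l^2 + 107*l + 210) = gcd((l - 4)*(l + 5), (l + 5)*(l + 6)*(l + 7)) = l + 5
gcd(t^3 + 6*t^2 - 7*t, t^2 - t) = t^2 - t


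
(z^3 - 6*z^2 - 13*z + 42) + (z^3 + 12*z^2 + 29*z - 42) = 2*z^3 + 6*z^2 + 16*z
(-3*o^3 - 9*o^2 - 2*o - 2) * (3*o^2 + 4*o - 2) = -9*o^5 - 39*o^4 - 36*o^3 + 4*o^2 - 4*o + 4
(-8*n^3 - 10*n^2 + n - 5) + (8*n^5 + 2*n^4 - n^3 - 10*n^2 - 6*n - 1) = 8*n^5 + 2*n^4 - 9*n^3 - 20*n^2 - 5*n - 6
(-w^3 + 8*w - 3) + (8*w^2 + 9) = -w^3 + 8*w^2 + 8*w + 6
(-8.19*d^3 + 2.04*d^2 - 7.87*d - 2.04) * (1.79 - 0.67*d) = 5.4873*d^4 - 16.0269*d^3 + 8.9245*d^2 - 12.7205*d - 3.6516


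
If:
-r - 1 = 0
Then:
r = -1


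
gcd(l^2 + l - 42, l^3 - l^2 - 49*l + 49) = l + 7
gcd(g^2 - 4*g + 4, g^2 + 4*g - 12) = g - 2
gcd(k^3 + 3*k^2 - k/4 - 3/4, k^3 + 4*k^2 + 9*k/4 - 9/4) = k^2 + 5*k/2 - 3/2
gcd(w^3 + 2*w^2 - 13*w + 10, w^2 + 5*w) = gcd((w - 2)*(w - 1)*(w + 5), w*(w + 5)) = w + 5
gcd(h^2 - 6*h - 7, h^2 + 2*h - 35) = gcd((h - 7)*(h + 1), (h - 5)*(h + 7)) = 1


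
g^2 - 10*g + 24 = (g - 6)*(g - 4)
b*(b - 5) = b^2 - 5*b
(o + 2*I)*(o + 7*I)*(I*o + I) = I*o^3 - 9*o^2 + I*o^2 - 9*o - 14*I*o - 14*I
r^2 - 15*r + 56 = (r - 8)*(r - 7)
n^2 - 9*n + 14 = (n - 7)*(n - 2)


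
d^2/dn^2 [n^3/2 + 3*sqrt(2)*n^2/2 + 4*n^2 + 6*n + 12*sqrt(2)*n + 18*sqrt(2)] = 3*n + 3*sqrt(2) + 8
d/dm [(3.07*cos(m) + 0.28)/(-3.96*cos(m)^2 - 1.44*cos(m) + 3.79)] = (12.1572*sin(m)^2 - 2.2176*cos(m) - 24.1957)*sin(m)/(3.96*cos(m)^2 + 1.44*cos(m) - 3.79)^2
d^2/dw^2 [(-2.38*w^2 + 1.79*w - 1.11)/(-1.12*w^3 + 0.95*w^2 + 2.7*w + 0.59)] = (5.970944*w^6 - 13.472256*w^5 + 71.318688*w^4 - 23.145054*w^3 - 36.327114*w^2 + 27.503598*w + 22.299386)/(1.404928*w^9 - 3.57504*w^8 - 7.12824*w^7 + 14.159137*w^6 + 20.95071*w^5 - 11.668965*w^4 - 27.593484*w^3 - 13.895385*w^2 - 2.81961*w - 0.205379)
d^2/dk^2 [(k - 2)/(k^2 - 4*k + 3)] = 2*(3*(2 - k)*(k^2 - 4*k + 3) + 4*(k - 2)^3)/(k^2 - 4*k + 3)^3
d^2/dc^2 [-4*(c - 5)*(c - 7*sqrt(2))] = -8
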